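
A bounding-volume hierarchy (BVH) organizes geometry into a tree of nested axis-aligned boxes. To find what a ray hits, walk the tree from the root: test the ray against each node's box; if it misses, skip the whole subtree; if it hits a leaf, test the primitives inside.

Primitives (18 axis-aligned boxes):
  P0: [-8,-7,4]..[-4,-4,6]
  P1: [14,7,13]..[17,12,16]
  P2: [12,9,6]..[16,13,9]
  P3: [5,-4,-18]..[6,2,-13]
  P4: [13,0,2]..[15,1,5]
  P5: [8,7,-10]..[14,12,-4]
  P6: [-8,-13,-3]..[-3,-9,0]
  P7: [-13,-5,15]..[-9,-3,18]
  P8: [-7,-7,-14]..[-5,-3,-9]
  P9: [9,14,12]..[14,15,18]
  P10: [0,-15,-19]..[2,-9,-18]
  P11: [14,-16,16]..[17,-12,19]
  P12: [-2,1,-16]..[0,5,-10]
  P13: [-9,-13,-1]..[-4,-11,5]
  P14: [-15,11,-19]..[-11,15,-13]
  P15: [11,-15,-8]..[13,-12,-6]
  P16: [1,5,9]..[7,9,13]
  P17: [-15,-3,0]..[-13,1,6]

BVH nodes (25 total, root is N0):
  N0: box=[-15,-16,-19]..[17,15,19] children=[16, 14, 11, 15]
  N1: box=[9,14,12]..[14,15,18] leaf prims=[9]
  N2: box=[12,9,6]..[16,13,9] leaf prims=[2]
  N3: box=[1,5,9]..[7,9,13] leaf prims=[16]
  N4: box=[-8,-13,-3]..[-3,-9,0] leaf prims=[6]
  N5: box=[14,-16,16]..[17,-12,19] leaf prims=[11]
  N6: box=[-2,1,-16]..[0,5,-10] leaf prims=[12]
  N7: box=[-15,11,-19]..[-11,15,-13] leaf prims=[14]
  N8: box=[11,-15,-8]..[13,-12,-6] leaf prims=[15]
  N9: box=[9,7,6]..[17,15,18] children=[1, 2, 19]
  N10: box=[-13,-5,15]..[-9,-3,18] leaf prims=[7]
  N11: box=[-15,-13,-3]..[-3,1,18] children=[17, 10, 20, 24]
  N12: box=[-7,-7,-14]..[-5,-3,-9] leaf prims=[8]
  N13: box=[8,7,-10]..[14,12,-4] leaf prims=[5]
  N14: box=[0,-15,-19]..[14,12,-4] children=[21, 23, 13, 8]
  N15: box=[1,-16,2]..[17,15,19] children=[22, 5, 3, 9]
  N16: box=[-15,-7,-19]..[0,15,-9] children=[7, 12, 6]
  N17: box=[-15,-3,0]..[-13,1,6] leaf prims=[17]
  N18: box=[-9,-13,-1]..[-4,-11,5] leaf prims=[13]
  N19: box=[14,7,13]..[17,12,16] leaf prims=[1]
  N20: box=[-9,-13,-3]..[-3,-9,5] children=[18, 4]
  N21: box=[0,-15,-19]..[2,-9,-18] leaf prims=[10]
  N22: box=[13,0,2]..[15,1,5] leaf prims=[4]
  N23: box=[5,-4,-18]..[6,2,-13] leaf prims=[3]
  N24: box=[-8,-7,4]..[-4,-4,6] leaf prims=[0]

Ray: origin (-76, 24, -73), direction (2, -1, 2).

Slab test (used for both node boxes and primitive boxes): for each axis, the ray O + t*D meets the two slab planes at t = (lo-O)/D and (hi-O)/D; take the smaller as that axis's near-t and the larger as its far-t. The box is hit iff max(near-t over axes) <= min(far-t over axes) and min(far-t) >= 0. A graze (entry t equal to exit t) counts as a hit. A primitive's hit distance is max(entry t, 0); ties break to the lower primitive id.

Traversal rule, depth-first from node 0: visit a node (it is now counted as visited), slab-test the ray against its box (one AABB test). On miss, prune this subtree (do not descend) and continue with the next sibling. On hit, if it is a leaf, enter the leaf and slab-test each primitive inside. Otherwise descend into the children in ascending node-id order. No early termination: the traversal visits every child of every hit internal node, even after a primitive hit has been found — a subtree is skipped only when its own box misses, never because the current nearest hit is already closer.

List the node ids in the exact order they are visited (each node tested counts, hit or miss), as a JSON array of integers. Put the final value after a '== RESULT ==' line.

Traverse from the root:
N0 x:[61/2,93/2] y:[9,40] z:[27,46] -> hit [61/2,40], descend [11, 14, 15, 16]
  N11 x:[61/2,73/2] y:[23,37] z:[35,91/2] -> hit [35,73/2], descend [10, 17, 20, 24]
    N10 x:[63/2,67/2] y:[27,29] z:[44,91/2] -> miss, prune
    N17 x:[61/2,63/2] y:[23,27] z:[73/2,79/2] -> miss, prune
    N20 x:[67/2,73/2] y:[33,37] z:[35,39] -> hit [35,73/2], descend [4, 18]
      N4 x:[34,73/2] y:[33,37] z:[35,73/2] -> hit [35,73/2] leaf, test {P6@t=35}
      N18 x:[67/2,36] y:[35,37] z:[36,39] -> hit [36,36] leaf, test {P13@t=36}
    N24 x:[34,36] y:[28,31] z:[77/2,79/2] -> miss, prune
  N14 x:[38,45] y:[12,39] z:[27,69/2] -> miss, prune
  N15 x:[77/2,93/2] y:[9,40] z:[75/2,46] -> hit [77/2,40], descend [3, 5, 9, 22]
    N3 x:[77/2,83/2] y:[15,19] z:[41,43] -> miss, prune
    N5 x:[45,93/2] y:[36,40] z:[89/2,46] -> miss, prune
    N9 x:[85/2,93/2] y:[9,17] z:[79/2,91/2] -> miss, prune
    N22 x:[89/2,91/2] y:[23,24] z:[75/2,39] -> miss, prune
  N16 x:[61/2,38] y:[9,31] z:[27,32] -> hit [61/2,31], descend [6, 7, 12]
    N6 x:[37,38] y:[19,23] z:[57/2,63/2] -> miss, prune
    N7 x:[61/2,65/2] y:[9,13] z:[27,30] -> miss, prune
    N12 x:[69/2,71/2] y:[27,31] z:[59/2,32] -> miss, prune

Visited [0, 11, 10, 17, 20, 4, 18, 24, 14, 15, 3, 5, 9, 22, 16, 6, 7, 12]. Tests: 18 box, 2 leaf. Nearest: P6.

== RESULT ==
[0, 11, 10, 17, 20, 4, 18, 24, 14, 15, 3, 5, 9, 22, 16, 6, 7, 12]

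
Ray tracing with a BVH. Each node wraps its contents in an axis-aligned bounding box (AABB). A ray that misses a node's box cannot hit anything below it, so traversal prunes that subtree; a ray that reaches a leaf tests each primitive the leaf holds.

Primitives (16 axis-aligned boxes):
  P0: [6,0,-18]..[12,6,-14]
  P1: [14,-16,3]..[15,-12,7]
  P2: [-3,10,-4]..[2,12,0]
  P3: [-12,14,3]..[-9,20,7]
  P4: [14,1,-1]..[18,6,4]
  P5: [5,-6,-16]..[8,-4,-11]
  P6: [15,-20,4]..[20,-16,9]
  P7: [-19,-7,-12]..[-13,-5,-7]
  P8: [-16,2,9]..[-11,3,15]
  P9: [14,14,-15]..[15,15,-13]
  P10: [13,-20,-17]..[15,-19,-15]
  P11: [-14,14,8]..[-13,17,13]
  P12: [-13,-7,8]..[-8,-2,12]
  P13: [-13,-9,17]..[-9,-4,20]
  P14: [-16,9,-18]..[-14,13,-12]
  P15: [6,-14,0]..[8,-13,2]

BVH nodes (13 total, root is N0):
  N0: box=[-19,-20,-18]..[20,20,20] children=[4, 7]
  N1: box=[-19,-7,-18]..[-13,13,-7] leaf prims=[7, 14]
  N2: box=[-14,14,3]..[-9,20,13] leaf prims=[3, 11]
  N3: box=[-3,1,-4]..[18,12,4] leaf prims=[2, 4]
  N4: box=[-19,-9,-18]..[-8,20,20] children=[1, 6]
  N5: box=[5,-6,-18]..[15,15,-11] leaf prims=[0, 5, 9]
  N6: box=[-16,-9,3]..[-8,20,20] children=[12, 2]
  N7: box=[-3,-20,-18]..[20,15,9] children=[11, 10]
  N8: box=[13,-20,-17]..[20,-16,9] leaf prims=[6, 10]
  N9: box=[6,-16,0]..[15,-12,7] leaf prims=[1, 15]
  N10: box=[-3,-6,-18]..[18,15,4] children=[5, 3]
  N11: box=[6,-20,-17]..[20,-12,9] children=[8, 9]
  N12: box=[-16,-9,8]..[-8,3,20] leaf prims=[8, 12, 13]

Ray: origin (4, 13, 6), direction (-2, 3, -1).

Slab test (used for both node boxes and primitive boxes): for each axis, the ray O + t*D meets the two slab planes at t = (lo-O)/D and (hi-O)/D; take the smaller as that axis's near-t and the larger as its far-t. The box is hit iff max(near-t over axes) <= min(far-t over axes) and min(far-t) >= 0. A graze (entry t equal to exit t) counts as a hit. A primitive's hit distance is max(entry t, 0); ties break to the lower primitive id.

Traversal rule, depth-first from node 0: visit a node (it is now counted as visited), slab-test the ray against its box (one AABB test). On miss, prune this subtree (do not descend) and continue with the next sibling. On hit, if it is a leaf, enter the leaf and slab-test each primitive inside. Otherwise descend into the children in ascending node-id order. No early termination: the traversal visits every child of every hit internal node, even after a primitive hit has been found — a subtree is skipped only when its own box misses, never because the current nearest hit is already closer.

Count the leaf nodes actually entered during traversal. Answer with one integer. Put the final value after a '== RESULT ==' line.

Walk:
N0 x:[-8,23/2] y:[-11,7/3] z:[-14,24] -> hit [-8,7/3], descend [4, 7]
  N4 x:[6,23/2] y:[-22/3,7/3] z:[-14,24] -> miss, prune
  N7 x:[-8,7/2] y:[-11,2/3] z:[-3,24] -> hit [-3,2/3], descend [10, 11]
    N10 x:[-7,7/2] y:[-19/3,2/3] z:[2,24] -> miss, prune
    N11 x:[-8,-1] y:[-11,-25/3] z:[-3,23] -> miss, prune

5 AABB tests over nodes [0, 4, 7, 10, 11]; 0 leaves entered; closest miss.

== RESULT ==
0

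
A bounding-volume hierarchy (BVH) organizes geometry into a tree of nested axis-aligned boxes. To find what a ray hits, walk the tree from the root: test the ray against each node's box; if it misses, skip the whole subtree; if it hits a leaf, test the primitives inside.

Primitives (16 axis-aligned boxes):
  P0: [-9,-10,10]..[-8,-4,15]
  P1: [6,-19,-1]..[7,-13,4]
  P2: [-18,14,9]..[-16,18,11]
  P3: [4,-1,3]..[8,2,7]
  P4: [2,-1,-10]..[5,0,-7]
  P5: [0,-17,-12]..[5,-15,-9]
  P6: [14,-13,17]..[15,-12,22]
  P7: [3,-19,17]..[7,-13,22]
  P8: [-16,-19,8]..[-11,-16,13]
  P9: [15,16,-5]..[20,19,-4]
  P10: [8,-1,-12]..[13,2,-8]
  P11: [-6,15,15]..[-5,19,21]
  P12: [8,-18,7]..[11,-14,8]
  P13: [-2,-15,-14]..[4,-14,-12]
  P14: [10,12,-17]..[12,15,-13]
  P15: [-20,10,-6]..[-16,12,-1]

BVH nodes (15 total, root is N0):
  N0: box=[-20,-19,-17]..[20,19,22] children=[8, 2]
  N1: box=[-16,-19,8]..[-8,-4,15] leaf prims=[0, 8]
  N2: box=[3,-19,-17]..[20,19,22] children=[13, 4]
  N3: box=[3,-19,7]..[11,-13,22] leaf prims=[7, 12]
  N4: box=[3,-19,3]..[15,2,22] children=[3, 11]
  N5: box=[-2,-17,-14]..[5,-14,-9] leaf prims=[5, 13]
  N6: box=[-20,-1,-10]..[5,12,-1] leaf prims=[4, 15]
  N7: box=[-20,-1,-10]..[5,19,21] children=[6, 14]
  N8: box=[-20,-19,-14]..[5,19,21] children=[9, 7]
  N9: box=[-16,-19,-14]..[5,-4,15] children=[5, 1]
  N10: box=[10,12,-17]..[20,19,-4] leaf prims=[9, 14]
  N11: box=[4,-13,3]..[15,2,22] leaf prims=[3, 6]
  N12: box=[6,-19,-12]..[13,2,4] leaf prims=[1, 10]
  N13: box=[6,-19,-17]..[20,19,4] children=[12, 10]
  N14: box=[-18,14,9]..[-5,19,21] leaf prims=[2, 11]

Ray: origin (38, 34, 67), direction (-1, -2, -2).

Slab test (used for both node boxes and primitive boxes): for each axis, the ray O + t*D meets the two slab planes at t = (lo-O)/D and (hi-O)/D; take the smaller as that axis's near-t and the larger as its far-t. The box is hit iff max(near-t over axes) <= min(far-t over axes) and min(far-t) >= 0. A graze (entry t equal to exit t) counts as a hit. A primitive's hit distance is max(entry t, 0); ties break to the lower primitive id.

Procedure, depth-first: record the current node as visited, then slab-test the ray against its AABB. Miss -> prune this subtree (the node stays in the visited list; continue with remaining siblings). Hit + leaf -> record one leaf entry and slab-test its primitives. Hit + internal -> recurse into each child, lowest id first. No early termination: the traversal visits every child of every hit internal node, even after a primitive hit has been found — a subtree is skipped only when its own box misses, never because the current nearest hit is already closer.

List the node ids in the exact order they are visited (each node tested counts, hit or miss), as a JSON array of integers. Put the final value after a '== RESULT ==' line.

Trace the traversal:
N0 x:[18,58] y:[15/2,53/2] z:[45/2,42] -> hit [45/2,53/2], descend [2, 8]
  N2 x:[18,35] y:[15/2,53/2] z:[45/2,42] -> hit [45/2,53/2], descend [4, 13]
    N4 x:[23,35] y:[16,53/2] z:[45/2,32] -> hit [23,53/2], descend [3, 11]
      N3 x:[27,35] y:[47/2,53/2] z:[45/2,30] -> miss, prune
      N11 x:[23,34] y:[16,47/2] z:[45/2,32] -> hit [23,47/2] leaf, test {P3(miss), P6@t=23}
    N13 x:[18,32] y:[15/2,53/2] z:[63/2,42] -> miss, prune
  N8 x:[33,58] y:[15/2,53/2] z:[23,81/2] -> miss, prune

Summary -> nodes [0, 2, 4, 3, 11, 13, 8]; box-tests=7; leaf-entries=1; first=P6

== RESULT ==
[0, 2, 4, 3, 11, 13, 8]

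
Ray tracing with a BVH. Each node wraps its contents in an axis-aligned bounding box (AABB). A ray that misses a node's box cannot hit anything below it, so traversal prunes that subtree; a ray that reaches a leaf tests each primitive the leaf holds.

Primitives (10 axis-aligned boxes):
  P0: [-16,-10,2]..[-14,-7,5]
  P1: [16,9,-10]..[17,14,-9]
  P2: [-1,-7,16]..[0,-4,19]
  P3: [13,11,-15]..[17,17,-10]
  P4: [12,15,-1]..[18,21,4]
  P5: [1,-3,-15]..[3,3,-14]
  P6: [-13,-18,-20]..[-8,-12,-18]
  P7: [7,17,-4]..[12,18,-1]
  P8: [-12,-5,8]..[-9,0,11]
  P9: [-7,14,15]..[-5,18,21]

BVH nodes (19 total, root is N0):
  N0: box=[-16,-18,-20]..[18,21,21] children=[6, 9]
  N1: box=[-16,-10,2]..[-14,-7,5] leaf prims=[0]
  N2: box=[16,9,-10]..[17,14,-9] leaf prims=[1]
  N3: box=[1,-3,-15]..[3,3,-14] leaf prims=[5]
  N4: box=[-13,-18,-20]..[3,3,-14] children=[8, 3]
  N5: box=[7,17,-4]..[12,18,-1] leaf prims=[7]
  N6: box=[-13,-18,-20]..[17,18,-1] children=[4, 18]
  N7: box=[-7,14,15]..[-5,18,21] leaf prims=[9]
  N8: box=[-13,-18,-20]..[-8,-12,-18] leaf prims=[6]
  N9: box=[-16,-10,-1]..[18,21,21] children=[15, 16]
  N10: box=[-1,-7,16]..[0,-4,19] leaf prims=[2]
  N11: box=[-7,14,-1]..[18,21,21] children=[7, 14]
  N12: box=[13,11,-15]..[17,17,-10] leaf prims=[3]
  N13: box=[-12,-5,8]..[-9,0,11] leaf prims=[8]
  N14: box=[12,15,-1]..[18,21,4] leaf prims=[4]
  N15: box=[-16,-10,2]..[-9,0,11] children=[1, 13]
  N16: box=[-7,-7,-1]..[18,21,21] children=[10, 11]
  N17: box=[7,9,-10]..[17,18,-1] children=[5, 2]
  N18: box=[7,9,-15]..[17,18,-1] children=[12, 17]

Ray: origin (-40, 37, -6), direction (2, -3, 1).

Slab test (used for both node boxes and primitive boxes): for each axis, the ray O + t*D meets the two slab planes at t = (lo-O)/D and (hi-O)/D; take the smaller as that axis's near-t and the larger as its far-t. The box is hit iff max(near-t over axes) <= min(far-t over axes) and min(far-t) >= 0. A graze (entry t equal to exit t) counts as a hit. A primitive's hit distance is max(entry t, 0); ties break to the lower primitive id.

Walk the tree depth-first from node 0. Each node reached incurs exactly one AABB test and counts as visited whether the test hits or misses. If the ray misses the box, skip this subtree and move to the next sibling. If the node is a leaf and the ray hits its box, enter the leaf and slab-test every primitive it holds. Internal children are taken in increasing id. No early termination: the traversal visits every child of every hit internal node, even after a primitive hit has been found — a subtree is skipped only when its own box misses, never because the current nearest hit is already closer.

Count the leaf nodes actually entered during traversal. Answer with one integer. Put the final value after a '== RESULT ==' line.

Trace the traversal:
N0 x:[12,29] y:[16/3,55/3] z:[-14,27] -> hit [12,55/3], descend [6, 9]
  N6 x:[27/2,57/2] y:[19/3,55/3] z:[-14,5] -> miss, prune
  N9 x:[12,29] y:[16/3,47/3] z:[5,27] -> hit [12,47/3], descend [15, 16]
    N15 x:[12,31/2] y:[37/3,47/3] z:[8,17] -> hit [37/3,31/2], descend [1, 13]
      N1 x:[12,13] y:[44/3,47/3] z:[8,11] -> miss, prune
      N13 x:[14,31/2] y:[37/3,14] z:[14,17] -> hit [14,14] leaf, test {P8@t=14}
    N16 x:[33/2,29] y:[16/3,44/3] z:[5,27] -> miss, prune

Summary -> nodes [0, 6, 9, 15, 1, 13, 16]; box-tests=7; leaf-entries=1; first=P8

== RESULT ==
1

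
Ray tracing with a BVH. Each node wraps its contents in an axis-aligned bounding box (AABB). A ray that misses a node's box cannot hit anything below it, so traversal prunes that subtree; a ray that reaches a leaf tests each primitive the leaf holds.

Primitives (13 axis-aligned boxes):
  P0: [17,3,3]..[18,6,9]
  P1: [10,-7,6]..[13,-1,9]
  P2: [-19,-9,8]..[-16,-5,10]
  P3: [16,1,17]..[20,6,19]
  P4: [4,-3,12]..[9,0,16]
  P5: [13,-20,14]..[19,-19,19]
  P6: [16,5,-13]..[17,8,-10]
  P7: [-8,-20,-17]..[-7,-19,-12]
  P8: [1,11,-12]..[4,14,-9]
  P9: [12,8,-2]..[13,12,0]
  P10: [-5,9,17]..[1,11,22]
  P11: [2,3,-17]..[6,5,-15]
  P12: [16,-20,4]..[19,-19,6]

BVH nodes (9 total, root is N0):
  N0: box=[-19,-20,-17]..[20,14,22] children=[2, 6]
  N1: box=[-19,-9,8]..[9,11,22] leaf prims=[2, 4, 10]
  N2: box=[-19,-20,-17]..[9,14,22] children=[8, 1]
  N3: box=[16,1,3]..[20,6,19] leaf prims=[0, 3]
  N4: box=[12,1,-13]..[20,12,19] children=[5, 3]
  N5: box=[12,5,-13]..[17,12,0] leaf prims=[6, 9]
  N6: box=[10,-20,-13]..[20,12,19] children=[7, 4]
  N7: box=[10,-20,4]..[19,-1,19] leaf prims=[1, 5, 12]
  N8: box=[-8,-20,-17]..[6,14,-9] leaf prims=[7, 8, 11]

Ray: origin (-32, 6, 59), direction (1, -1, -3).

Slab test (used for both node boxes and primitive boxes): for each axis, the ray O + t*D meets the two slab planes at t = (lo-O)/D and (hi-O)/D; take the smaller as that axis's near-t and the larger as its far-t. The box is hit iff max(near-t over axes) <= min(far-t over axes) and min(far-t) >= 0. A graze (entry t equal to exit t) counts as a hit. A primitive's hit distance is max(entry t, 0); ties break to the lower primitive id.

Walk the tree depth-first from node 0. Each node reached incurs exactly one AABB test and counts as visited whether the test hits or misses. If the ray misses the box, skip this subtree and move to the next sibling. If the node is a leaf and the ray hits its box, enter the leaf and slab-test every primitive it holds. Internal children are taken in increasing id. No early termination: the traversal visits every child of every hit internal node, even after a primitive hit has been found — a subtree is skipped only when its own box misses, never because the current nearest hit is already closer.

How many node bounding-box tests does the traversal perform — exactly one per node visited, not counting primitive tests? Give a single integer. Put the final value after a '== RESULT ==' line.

Traverse from the root:
N0 x:[13,52] y:[-8,26] z:[37/3,76/3] -> hit [13,76/3], descend [2, 6]
  N2 x:[13,41] y:[-8,26] z:[37/3,76/3] -> hit [13,76/3], descend [1, 8]
    N1 x:[13,41] y:[-5,15] z:[37/3,17] -> hit [13,15] leaf, test {P2(miss), P4(miss), P10(miss)}
    N8 x:[24,38] y:[-8,26] z:[68/3,76/3] -> hit [24,76/3] leaf, test {P7@t=25, P8(miss), P11(miss)}
  N6 x:[42,52] y:[-6,26] z:[40/3,24] -> miss, prune

5 AABB tests over nodes [0, 2, 1, 8, 6]; 2 leaves entered; closest P7.

== RESULT ==
5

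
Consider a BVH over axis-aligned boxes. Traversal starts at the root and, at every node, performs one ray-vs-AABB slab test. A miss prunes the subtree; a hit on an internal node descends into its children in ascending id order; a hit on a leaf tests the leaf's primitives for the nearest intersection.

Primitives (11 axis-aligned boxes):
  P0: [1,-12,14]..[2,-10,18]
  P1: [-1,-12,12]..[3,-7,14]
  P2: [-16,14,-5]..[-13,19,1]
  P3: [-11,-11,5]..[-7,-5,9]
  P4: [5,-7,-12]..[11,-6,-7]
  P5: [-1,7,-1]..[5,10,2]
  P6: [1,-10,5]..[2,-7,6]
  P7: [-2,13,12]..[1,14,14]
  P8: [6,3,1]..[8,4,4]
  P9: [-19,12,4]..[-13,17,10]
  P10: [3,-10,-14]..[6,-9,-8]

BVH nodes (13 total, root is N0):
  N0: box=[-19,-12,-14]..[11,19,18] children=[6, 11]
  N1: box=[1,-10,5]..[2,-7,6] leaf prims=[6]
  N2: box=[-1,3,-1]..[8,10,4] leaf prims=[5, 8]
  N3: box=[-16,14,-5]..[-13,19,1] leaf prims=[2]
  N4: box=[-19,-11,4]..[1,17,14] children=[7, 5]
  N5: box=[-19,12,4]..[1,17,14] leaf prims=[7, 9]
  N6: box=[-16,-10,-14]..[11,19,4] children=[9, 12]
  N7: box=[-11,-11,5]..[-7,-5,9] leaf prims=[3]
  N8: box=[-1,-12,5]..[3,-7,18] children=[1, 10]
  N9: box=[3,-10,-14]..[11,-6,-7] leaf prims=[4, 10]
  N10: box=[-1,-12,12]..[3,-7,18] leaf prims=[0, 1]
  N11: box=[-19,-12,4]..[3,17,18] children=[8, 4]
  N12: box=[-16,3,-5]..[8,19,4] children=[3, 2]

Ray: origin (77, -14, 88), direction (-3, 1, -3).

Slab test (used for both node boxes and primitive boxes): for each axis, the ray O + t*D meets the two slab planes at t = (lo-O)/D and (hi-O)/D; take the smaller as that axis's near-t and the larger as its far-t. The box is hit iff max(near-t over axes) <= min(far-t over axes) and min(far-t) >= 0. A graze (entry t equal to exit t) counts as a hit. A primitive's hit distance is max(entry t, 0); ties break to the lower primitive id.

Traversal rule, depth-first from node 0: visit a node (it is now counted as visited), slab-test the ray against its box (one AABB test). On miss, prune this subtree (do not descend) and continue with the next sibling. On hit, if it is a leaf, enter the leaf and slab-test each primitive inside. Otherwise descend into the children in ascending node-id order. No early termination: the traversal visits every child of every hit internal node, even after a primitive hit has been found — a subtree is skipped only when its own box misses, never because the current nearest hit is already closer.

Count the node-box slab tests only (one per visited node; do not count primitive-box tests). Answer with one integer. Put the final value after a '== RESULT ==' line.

Trace the traversal:
N0 x:[22,32] y:[2,33] z:[70/3,34] -> hit [70/3,32], descend [6, 11]
  N6 x:[22,31] y:[4,33] z:[28,34] -> hit [28,31], descend [9, 12]
    N9 x:[22,74/3] y:[4,8] z:[95/3,34] -> miss, prune
    N12 x:[23,31] y:[17,33] z:[28,31] -> hit [28,31], descend [2, 3]
      N2 x:[23,26] y:[17,24] z:[28,89/3] -> miss, prune
      N3 x:[30,31] y:[28,33] z:[29,31] -> hit [30,31] leaf, test {P2@t=30}
  N11 x:[74/3,32] y:[2,31] z:[70/3,28] -> hit [74/3,28], descend [4, 8]
    N4 x:[76/3,32] y:[3,31] z:[74/3,28] -> hit [76/3,28], descend [5, 7]
      N5 x:[76/3,32] y:[26,31] z:[74/3,28] -> hit [26,28] leaf, test {P7(miss), P9(miss)}
      N7 x:[28,88/3] y:[3,9] z:[79/3,83/3] -> miss, prune
    N8 x:[74/3,26] y:[2,7] z:[70/3,83/3] -> miss, prune

Visited [0, 6, 9, 12, 2, 3, 11, 4, 5, 7, 8]. Tests: 11 box, 2 leaf. Nearest: P2.

== RESULT ==
11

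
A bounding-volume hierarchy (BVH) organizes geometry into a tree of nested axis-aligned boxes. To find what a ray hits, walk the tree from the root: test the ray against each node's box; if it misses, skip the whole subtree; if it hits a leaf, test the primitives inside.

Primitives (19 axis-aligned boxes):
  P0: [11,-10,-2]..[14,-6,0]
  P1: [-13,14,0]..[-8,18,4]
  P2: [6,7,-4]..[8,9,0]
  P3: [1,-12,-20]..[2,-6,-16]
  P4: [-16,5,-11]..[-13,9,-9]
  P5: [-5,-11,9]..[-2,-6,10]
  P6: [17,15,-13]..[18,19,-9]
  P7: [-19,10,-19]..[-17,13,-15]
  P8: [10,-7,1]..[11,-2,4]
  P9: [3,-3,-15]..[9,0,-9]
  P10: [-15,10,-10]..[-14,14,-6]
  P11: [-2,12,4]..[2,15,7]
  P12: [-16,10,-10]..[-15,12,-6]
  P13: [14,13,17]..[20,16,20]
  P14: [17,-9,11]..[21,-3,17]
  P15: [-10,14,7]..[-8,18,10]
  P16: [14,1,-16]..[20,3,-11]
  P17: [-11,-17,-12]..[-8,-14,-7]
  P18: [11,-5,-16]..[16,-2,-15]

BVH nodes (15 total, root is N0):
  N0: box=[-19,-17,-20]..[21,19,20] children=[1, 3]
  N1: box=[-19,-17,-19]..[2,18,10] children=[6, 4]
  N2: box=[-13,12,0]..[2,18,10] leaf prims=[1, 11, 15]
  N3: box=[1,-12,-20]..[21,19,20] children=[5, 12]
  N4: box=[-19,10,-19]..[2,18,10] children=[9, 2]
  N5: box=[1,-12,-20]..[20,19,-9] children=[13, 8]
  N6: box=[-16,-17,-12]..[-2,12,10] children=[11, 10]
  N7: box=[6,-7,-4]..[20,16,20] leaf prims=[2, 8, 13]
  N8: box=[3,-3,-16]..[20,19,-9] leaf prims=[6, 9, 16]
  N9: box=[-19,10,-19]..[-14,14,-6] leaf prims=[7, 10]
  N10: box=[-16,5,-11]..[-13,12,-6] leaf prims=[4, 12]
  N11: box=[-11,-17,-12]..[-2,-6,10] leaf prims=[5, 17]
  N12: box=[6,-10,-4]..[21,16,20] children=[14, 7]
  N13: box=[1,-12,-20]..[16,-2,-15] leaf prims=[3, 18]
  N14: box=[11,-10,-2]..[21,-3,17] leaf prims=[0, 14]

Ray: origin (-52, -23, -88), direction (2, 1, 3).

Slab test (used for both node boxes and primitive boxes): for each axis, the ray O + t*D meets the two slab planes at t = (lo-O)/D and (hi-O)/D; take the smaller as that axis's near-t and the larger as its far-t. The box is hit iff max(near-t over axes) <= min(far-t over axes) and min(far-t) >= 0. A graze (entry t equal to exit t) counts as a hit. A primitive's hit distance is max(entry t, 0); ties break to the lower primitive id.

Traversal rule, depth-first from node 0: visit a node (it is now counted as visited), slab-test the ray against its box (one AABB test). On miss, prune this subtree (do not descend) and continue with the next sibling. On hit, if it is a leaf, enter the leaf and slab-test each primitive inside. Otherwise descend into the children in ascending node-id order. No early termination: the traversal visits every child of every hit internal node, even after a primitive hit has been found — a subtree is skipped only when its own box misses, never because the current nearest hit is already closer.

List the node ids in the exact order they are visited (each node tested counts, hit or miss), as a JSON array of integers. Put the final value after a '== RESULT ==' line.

Walk:
N0 x:[33/2,73/2] y:[6,42] z:[68/3,36] -> hit [68/3,36], descend [1, 3]
  N1 x:[33/2,27] y:[6,41] z:[23,98/3] -> hit [23,27], descend [4, 6]
    N4 x:[33/2,27] y:[33,41] z:[23,98/3] -> miss, prune
    N6 x:[18,25] y:[6,35] z:[76/3,98/3] -> miss, prune
  N3 x:[53/2,73/2] y:[11,42] z:[68/3,36] -> hit [53/2,36], descend [5, 12]
    N5 x:[53/2,36] y:[11,42] z:[68/3,79/3] -> miss, prune
    N12 x:[29,73/2] y:[13,39] z:[28,36] -> hit [29,36], descend [7, 14]
      N7 x:[29,36] y:[16,39] z:[28,36] -> hit [29,36] leaf, test {P2(miss), P8(miss), P13@t=36}
      N14 x:[63/2,73/2] y:[13,20] z:[86/3,35] -> miss, prune

9 AABB tests over nodes [0, 1, 4, 6, 3, 5, 12, 7, 14]; 1 leaf entered; closest P13.

== RESULT ==
[0, 1, 4, 6, 3, 5, 12, 7, 14]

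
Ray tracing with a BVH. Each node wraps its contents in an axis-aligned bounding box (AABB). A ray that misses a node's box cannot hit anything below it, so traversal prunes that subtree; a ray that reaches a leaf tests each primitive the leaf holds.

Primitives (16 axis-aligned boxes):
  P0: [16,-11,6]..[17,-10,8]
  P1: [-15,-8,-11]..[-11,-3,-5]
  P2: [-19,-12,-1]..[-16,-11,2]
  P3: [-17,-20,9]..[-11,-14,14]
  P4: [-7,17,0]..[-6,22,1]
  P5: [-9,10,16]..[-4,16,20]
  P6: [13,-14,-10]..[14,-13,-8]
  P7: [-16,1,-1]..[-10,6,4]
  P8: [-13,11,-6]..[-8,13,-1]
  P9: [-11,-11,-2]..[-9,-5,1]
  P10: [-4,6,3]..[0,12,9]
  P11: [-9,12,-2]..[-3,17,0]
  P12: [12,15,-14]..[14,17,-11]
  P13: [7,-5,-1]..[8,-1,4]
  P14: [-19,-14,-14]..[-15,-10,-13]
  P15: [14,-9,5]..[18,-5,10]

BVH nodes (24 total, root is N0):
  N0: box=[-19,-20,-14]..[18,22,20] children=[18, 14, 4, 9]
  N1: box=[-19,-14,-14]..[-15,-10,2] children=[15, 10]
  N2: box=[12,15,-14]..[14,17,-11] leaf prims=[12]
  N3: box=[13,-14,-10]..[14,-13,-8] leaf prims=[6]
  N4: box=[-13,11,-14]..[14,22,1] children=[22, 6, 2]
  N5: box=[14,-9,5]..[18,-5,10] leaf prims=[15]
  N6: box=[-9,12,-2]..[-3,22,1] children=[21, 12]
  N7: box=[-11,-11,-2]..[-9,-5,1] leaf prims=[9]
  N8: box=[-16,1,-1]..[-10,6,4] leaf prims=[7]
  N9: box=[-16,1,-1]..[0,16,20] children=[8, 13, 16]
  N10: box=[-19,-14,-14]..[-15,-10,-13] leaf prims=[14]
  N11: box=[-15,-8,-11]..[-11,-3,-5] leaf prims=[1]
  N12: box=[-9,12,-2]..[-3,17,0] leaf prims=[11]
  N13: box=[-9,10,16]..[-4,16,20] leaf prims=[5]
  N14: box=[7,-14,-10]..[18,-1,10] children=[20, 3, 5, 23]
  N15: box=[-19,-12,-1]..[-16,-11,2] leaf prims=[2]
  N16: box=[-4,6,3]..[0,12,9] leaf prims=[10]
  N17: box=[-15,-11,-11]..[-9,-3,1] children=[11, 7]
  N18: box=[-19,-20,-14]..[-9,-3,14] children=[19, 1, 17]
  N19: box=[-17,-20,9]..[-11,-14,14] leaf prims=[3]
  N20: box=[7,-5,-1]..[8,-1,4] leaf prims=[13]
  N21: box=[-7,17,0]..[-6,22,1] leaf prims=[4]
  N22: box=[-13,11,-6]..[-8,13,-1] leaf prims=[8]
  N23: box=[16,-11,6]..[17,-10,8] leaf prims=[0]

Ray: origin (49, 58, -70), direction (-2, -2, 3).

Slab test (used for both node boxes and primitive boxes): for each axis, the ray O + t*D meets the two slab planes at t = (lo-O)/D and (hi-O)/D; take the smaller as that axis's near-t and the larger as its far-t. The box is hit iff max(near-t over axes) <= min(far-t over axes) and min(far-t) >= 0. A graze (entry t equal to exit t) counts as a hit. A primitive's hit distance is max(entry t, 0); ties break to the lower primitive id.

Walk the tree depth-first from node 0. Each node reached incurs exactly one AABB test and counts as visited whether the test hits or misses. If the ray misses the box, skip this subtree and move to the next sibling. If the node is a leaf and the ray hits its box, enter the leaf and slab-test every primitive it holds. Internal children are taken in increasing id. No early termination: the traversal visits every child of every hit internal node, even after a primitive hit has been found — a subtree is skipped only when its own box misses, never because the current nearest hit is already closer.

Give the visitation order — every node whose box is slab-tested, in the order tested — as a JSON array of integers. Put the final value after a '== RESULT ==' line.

Traverse from the root:
N0 x:[31/2,34] y:[18,39] z:[56/3,30] -> hit [56/3,30], descend [4, 9, 14, 18]
  N4 x:[35/2,31] y:[18,47/2] z:[56/3,71/3] -> hit [56/3,47/2], descend [2, 6, 22]
    N2 x:[35/2,37/2] y:[41/2,43/2] z:[56/3,59/3] -> miss, prune
    N6 x:[26,29] y:[18,23] z:[68/3,71/3] -> miss, prune
    N22 x:[57/2,31] y:[45/2,47/2] z:[64/3,23] -> miss, prune
  N9 x:[49/2,65/2] y:[21,57/2] z:[23,30] -> hit [49/2,57/2], descend [8, 13, 16]
    N8 x:[59/2,65/2] y:[26,57/2] z:[23,74/3] -> miss, prune
    N13 x:[53/2,29] y:[21,24] z:[86/3,30] -> miss, prune
    N16 x:[49/2,53/2] y:[23,26] z:[73/3,79/3] -> hit [49/2,26] leaf, test {P10@t=49/2}
  N14 x:[31/2,21] y:[59/2,36] z:[20,80/3] -> miss, prune
  N18 x:[29,34] y:[61/2,39] z:[56/3,28] -> miss, prune

Visited [0, 4, 2, 6, 22, 9, 8, 13, 16, 14, 18]. Tests: 11 box, 1 leaf. Nearest: P10.

== RESULT ==
[0, 4, 2, 6, 22, 9, 8, 13, 16, 14, 18]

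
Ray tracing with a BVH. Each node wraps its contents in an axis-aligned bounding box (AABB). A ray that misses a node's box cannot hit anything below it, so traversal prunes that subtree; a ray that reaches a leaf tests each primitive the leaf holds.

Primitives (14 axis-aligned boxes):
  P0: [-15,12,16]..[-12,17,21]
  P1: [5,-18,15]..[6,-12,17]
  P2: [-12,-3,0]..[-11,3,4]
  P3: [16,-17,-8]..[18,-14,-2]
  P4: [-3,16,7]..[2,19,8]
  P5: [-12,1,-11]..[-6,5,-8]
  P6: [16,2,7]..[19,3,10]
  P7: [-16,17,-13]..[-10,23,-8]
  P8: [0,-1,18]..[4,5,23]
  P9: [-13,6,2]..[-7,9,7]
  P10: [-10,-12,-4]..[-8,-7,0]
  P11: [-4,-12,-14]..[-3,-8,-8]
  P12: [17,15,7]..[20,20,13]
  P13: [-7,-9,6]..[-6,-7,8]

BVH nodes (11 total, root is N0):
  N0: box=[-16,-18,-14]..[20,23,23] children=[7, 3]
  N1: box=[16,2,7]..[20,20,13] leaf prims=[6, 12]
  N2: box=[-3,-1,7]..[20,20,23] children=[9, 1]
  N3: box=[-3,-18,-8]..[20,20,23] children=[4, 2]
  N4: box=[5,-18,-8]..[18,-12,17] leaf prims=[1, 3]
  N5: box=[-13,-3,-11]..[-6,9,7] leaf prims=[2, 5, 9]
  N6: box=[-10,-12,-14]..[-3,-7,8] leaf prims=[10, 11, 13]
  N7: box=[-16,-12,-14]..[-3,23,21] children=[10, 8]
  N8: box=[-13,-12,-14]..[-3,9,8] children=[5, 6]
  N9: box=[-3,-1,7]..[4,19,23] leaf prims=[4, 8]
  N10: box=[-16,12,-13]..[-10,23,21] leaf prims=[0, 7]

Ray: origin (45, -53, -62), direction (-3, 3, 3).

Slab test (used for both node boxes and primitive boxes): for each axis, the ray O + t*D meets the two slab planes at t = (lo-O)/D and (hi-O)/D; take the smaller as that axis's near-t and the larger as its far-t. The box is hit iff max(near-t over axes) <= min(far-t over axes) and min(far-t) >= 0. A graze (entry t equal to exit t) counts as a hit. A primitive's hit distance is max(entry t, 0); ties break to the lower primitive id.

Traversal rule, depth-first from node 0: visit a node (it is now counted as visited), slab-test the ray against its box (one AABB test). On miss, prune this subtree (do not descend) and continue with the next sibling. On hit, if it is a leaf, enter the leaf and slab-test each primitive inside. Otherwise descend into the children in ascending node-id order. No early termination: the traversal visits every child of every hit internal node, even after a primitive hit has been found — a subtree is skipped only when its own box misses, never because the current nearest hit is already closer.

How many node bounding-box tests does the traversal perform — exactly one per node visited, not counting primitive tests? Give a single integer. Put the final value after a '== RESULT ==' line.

Trace the traversal:
N0 x:[25/3,61/3] y:[35/3,76/3] z:[16,85/3] -> hit [16,61/3], descend [3, 7]
  N3 x:[25/3,16] y:[35/3,73/3] z:[18,85/3] -> miss, prune
  N7 x:[16,61/3] y:[41/3,76/3] z:[16,83/3] -> hit [16,61/3], descend [8, 10]
    N8 x:[16,58/3] y:[41/3,62/3] z:[16,70/3] -> hit [16,58/3], descend [5, 6]
      N5 x:[17,58/3] y:[50/3,62/3] z:[17,23] -> hit [17,58/3] leaf, test {P2(miss), P5@t=18, P9(miss)}
      N6 x:[16,55/3] y:[41/3,46/3] z:[16,70/3] -> miss, prune
    N10 x:[55/3,61/3] y:[65/3,76/3] z:[49/3,83/3] -> miss, prune

Visited [0, 3, 7, 8, 5, 6, 10]. Tests: 7 box, 1 leaf. Nearest: P5.

== RESULT ==
7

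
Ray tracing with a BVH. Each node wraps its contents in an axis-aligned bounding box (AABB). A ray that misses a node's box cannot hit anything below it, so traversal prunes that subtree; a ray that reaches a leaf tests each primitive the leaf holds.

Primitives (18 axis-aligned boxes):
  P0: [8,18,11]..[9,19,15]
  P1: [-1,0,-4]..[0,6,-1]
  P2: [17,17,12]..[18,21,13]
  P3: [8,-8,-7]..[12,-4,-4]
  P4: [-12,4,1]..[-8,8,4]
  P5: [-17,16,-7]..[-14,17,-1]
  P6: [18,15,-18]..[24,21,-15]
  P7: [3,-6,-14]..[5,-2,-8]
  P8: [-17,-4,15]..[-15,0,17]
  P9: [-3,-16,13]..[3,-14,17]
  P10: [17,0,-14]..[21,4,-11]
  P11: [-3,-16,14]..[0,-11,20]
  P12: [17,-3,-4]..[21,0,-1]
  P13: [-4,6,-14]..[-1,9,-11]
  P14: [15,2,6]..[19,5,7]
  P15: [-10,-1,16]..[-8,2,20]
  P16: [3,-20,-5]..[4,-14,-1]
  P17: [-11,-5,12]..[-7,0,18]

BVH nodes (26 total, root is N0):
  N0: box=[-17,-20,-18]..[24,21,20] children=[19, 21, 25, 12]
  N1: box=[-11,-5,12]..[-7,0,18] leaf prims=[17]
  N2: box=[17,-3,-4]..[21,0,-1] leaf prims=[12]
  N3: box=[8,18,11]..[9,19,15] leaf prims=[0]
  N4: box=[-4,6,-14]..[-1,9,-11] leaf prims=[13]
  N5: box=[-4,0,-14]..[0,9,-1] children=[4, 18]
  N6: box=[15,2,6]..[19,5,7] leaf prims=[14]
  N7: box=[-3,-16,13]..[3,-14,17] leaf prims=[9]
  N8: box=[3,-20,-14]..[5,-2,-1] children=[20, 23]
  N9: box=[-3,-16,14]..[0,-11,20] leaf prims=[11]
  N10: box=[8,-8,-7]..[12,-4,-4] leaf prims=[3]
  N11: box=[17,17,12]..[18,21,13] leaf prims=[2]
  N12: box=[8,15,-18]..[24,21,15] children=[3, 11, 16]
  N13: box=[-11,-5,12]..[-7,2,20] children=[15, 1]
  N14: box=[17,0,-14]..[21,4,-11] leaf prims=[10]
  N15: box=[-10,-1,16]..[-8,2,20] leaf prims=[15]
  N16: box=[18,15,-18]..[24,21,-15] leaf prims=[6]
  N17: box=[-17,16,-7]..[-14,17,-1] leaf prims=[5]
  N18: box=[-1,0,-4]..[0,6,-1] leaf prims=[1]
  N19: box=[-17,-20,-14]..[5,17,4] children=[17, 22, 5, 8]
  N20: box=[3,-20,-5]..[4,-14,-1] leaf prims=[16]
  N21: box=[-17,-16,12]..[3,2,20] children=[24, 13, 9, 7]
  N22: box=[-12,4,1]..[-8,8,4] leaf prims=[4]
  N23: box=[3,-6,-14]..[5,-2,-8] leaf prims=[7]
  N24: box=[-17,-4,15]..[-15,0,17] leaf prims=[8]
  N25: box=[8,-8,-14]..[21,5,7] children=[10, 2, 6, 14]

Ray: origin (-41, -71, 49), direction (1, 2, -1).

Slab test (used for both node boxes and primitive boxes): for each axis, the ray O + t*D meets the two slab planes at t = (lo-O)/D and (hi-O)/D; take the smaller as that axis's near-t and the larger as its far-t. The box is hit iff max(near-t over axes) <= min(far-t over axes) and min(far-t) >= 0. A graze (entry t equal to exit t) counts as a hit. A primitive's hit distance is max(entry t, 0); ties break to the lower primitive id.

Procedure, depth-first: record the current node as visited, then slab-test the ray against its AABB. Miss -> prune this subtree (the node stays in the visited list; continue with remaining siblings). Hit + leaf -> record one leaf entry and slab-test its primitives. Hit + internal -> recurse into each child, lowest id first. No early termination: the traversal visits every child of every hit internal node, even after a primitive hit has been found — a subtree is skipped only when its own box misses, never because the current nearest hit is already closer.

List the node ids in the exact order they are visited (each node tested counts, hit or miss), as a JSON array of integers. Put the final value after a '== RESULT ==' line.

Traverse from the root:
N0 x:[24,65] y:[51/2,46] z:[29,67] -> hit [29,46], descend [12, 19, 21, 25]
  N12 x:[49,65] y:[43,46] z:[34,67] -> miss, prune
  N19 x:[24,46] y:[51/2,44] z:[45,63] -> miss, prune
  N21 x:[24,44] y:[55/2,73/2] z:[29,37] -> hit [29,73/2], descend [7, 9, 13, 24]
    N7 x:[38,44] y:[55/2,57/2] z:[32,36] -> miss, prune
    N9 x:[38,41] y:[55/2,30] z:[29,35] -> miss, prune
    N13 x:[30,34] y:[33,73/2] z:[29,37] -> hit [33,34], descend [1, 15]
      N1 x:[30,34] y:[33,71/2] z:[31,37] -> hit [33,34] leaf, test {P17@t=33}
      N15 x:[31,33] y:[35,73/2] z:[29,33] -> miss, prune
    N24 x:[24,26] y:[67/2,71/2] z:[32,34] -> miss, prune
  N25 x:[49,62] y:[63/2,38] z:[42,63] -> miss, prune

order=[0, 12, 19, 21, 7, 9, 13, 1, 15, 24, 25]  |boxes|=11  |leaves|=1  hit=P17

== RESULT ==
[0, 12, 19, 21, 7, 9, 13, 1, 15, 24, 25]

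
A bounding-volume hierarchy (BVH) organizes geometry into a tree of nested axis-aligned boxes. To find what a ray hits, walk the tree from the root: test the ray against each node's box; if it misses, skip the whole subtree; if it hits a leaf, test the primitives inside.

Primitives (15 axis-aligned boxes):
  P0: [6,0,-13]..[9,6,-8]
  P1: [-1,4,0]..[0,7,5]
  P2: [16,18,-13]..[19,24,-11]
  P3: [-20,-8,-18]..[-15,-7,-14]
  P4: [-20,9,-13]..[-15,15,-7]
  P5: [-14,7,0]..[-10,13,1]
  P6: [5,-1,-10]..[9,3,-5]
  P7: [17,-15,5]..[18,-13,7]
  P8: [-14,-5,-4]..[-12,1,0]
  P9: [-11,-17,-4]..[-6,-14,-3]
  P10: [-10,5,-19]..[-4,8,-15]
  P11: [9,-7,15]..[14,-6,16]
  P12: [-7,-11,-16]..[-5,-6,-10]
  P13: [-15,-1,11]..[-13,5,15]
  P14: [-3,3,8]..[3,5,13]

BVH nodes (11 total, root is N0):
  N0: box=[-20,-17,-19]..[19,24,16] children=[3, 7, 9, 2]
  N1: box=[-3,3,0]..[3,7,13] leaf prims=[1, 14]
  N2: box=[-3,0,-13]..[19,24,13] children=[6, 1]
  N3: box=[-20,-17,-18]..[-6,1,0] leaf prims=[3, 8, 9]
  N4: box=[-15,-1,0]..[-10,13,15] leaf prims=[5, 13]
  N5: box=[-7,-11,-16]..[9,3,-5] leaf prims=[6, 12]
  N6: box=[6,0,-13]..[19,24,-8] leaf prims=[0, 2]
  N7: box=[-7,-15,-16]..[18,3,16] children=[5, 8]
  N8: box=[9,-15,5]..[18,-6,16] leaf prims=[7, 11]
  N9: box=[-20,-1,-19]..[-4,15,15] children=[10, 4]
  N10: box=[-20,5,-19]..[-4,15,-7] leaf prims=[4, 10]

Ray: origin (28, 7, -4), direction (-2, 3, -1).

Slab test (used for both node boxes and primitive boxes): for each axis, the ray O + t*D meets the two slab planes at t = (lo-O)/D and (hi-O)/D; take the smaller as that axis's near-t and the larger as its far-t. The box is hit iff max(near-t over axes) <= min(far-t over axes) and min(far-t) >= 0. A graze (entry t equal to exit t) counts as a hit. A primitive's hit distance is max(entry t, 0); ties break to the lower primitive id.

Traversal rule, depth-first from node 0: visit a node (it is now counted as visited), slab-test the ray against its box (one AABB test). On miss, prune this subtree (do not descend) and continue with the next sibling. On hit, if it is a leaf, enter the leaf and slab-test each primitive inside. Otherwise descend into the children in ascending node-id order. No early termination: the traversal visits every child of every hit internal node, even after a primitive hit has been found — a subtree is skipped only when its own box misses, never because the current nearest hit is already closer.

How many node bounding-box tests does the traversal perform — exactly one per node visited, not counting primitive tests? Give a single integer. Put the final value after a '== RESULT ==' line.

Traverse from the root:
N0 x:[9/2,24] y:[-8,17/3] z:[-20,15] -> hit [9/2,17/3], descend [2, 3, 7, 9]
  N2 x:[9/2,31/2] y:[-7/3,17/3] z:[-17,9] -> hit [9/2,17/3], descend [1, 6]
    N1 x:[25/2,31/2] y:[-4/3,0] z:[-17,-4] -> miss, prune
    N6 x:[9/2,11] y:[-7/3,17/3] z:[4,9] -> hit [9/2,17/3] leaf, test {P0(miss), P2(miss)}
  N3 x:[17,24] y:[-8,-2] z:[-4,14] -> miss, prune
  N7 x:[5,35/2] y:[-22/3,-4/3] z:[-20,12] -> miss, prune
  N9 x:[16,24] y:[-8/3,8/3] z:[-19,15] -> miss, prune

7 AABB tests over nodes [0, 2, 1, 6, 3, 7, 9]; 1 leaf entered; closest miss.

== RESULT ==
7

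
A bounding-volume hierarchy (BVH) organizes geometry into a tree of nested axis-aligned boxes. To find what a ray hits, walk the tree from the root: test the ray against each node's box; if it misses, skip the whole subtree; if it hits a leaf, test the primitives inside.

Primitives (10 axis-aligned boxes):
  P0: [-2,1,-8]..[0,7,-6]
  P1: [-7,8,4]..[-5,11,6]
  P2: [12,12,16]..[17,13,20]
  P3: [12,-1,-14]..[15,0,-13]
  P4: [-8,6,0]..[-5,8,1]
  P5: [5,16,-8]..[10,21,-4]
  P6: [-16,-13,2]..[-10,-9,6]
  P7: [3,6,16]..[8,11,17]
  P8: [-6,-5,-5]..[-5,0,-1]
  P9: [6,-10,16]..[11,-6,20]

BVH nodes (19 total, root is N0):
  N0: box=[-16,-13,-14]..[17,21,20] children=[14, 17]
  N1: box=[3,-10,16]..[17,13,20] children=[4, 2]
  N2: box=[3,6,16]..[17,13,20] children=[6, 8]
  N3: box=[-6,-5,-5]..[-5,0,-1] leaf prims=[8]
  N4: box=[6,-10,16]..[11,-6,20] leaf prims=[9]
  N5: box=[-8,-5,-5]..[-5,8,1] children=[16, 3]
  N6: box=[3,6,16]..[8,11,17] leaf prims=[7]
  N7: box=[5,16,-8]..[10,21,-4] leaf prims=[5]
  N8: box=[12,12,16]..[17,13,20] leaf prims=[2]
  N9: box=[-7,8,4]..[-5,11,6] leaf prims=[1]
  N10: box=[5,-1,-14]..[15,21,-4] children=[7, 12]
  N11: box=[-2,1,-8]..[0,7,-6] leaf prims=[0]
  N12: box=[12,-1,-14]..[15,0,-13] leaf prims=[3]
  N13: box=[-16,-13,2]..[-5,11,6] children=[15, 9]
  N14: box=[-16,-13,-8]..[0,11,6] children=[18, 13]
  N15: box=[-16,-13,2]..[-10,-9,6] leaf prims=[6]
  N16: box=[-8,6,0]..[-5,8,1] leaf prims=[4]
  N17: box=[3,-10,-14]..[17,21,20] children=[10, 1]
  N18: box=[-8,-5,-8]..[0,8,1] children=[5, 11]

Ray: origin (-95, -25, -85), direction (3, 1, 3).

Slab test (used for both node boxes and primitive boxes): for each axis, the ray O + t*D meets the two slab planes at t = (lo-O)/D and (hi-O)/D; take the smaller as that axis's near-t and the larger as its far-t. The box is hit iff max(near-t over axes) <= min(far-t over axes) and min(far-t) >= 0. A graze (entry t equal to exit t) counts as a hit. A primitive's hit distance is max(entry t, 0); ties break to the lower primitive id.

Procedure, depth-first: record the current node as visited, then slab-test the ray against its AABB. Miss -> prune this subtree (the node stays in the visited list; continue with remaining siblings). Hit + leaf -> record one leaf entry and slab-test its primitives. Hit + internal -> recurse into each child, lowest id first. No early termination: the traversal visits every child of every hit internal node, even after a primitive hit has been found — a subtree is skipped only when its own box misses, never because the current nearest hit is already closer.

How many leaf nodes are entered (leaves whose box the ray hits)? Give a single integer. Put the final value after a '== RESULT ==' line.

Walk:
N0 x:[79/3,112/3] y:[12,46] z:[71/3,35] -> hit [79/3,35], descend [14, 17]
  N14 x:[79/3,95/3] y:[12,36] z:[77/3,91/3] -> hit [79/3,91/3], descend [13, 18]
    N13 x:[79/3,30] y:[12,36] z:[29,91/3] -> hit [29,30], descend [9, 15]
      N9 x:[88/3,30] y:[33,36] z:[89/3,91/3] -> miss, prune
      N15 x:[79/3,85/3] y:[12,16] z:[29,91/3] -> miss, prune
    N18 x:[29,95/3] y:[20,33] z:[77/3,86/3] -> miss, prune
  N17 x:[98/3,112/3] y:[15,46] z:[71/3,35] -> hit [98/3,35], descend [1, 10]
    N1 x:[98/3,112/3] y:[15,38] z:[101/3,35] -> hit [101/3,35], descend [2, 4]
      N2 x:[98/3,112/3] y:[31,38] z:[101/3,35] -> hit [101/3,35], descend [6, 8]
        N6 x:[98/3,103/3] y:[31,36] z:[101/3,34] -> hit [101/3,34] leaf, test {P7@t=101/3}
        N8 x:[107/3,112/3] y:[37,38] z:[101/3,35] -> miss, prune
      N4 x:[101/3,106/3] y:[15,19] z:[101/3,35] -> miss, prune
    N10 x:[100/3,110/3] y:[24,46] z:[71/3,27] -> miss, prune

13 AABB tests over nodes [0, 14, 13, 9, 15, 18, 17, 1, 2, 6, 8, 4, 10]; 1 leaf entered; closest P7.

== RESULT ==
1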